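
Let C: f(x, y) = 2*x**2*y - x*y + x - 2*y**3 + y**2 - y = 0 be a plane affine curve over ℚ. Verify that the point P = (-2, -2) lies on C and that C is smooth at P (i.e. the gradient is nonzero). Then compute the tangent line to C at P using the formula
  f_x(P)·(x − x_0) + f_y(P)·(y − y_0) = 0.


Tangent line at P: 19*x - 19*y = 0.

Step 1: f(-2, -2) = 0, so P lies on C.
Step 2: partial derivatives
  f_x(x, y) = 4*x*y - y + 1, f_y(x, y) = 2*x**2 - x - 6*y**2 + 2*y - 1.
  f_x(P) = 19, f_y(P) = -19 (gradient nonzero, so P is smooth).
Step 3: tangent line at P: 19·(x − -2) + -19·(y − -2) = 0.
Expanding: 19*x - 19*y = 0.


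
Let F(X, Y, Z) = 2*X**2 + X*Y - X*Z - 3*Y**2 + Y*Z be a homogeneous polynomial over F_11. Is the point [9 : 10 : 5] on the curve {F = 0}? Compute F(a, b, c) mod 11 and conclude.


F(9,10,5) ≡ 1 (mod 11); P is NOT on the curve.

Evaluate F(9, 10, 5) term-by-term (mod 11).
  2*X**2 ↦ 2·81·1·1 = 162
  X*Y ↦ 1·9·10·1 = 90
  -X*Z ↦ -1·9·1·5 = -45
  -3*Y**2 ↦ -3·1·100·1 = -300
  Y*Z ↦ 1·1·10·5 = 50
Sum: F(9, 10, 5) = (162) + (90) + (-45) + (-300) + (50) = -43.
Reducing mod 11: -43 ≡ 1 (mod 11).
Since F(a, b, c) ≡ 1 ≠ 0 (mod 11), P does NOT lie on the curve.


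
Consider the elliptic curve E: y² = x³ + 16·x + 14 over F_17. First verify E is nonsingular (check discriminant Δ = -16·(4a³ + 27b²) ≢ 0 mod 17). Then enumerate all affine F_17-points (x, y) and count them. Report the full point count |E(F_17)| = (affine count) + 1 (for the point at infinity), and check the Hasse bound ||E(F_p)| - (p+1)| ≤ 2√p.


Affine points = {(3, 2), (3, 15), (5, 7), (5, 10), (8, 5), (8, 12), (10, 1), (10, 16), (11, 5), (11, 12), (12, 8), (12, 9), (15, 5), (15, 12)}; affine count = 14; |E(F_17)| = 15.

Discriminant check: Δ ∝ 4a³ + 27b² = 4·16³ + 27·14² = 4·4096 + 27·196 ≡ 1 (mod 17). Nonzero ⇒ E is nonsingular.
For each x ∈ F_17, compute rhs = x³ + 16·x + 14 mod 17, then count y ∈ F_17 with y² ≡ rhs.
  x = 0: rhs = 14, matching y values: none (0 points).
  x = 1: rhs = 14, matching y values: none (0 points).
  x = 2: rhs = 3, matching y values: none (0 points).
  x = 3: rhs = 4, matching y values: 2, 15 (2 points).
  x = 4: rhs = 6, matching y values: none (0 points).
  x = 5: rhs = 15, matching y values: 7, 10 (2 points).
  x = 6: rhs = 3, matching y values: none (0 points).
  x = 7: rhs = 10, matching y values: none (0 points).
  x = 8: rhs = 8, matching y values: 5, 12 (2 points).
  x = 9: rhs = 3, matching y values: none (0 points).
  x = 10: rhs = 1, matching y values: 1, 16 (2 points).
  x = 11: rhs = 8, matching y values: 5, 12 (2 points).
  x = 12: rhs = 13, matching y values: 8, 9 (2 points).
  x = 13: rhs = 5, matching y values: none (0 points).
  x = 14: rhs = 7, matching y values: none (0 points).
  x = 15: rhs = 8, matching y values: 5, 12 (2 points).
  x = 16: rhs = 14, matching y values: none (0 points).
Total affine count: 14.
Full point count |E(F_17)| = 14 + 1 = 15.
Hasse bound: |15 − (17+1)| = |-3| = 3 ≤ 2√17 ≈ 8.2462 ✓.


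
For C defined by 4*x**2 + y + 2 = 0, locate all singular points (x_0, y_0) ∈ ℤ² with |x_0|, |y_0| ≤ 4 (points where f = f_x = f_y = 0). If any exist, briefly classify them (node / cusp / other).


No singular points in the scanned grid; C is smooth there.

Compute partial derivatives:
  f_x = 8*x.
  f_y = 1.
f_y = 1 is a nonzero constant, so f_y never vanishes: no point (x, y) can satisfy f = f_x = f_y = 0. In particular no (x, y) ∈ {−4, ..., 4}² is singular; the curve is smooth.


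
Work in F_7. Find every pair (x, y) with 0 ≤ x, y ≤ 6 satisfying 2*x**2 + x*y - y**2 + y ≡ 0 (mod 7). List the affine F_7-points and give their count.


Affine F_7-points: {(0, 0), (0, 1), (3, 1), (3, 3), (6, 3), (6, 4)}; count = 6.

For each of the 49 pairs (x, y) ∈ F_7², evaluate f(x, y) mod 7. Record the zeros.
  x = 0: [0↦0, 1↦0, 2↦5, 3↦1, 4↦2, 5↦1, 6↦5]  zeros at y ∈ {0, 1}
  x = 1: [0↦2, 1↦3, 2↦2, 3↦6, 4↦1, 5↦1, 6↦6]  zeros at y ∈ ∅
  x = 2: [0↦1, 1↦3, 2↦3, 3↦1, 4↦4, 5↦5, 6↦4]  zeros at y ∈ ∅
  x = 3: [0↦4, 1↦0, 2↦1, 3↦0, 4↦4, 5↦6, 6↦6]  zeros at y ∈ {1, 3}
  x = 4: [0↦4, 1↦1, 2↦3, 3↦3, 4↦1, 5↦4, 6↦5]  zeros at y ∈ ∅
  x = 5: [0↦1, 1↦6, 2↦2, 3↦3, 4↦2, 5↦6, 6↦1]  zeros at y ∈ ∅
  x = 6: [0↦2, 1↦1, 2↦5, 3↦0, 4↦0, 5↦5, 6↦1]  zeros at y ∈ {3, 4}
Collecting zeros: affine points = {(0, 0), (0, 1), (3, 1), (3, 3), (6, 3), (6, 4)}.
Total count |C(F_7)_aff| = 6.


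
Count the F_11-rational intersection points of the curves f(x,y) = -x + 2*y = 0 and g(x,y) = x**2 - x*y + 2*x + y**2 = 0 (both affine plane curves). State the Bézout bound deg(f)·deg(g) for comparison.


Common zeros: {(0, 0), (1, 6)}; count = 2; Bézout bound = 2.

deg(f) = 1, deg(g) = 2, so Bézout bound = 2.
Scan x ∈ F_11. For each x, list the y ∈ F_11 with f(x, y) ≡ 0 and those with g(x, y) ≡ 0 (mod 11); the common zeros in that column are the intersection.
  x = 0: f ≡ 0 at y ∈ {0}; g ≡ 0 at y ∈ {0}; common: {0}.
  x = 1: f ≡ 0 at y ∈ {6}; g ≡ 0 at y ∈ {6}; common: {6}.
  x = 2: f ≡ 0 at y ∈ {1}; g ≡ 0 at y ∈ {3, 10}; common: ∅.
  x = 3: f ≡ 0 at y ∈ {7}; g ≡ 0 at y ∈ {6, 8}; common: ∅.
  x = 4: f ≡ 0 at y ∈ {2}; g ≡ 0 at y ∈ ∅; common: ∅.
  x = 5: f ≡ 0 at y ∈ {8}; g ≡ 0 at y ∈ ∅; common: ∅.
  x = 6: f ≡ 0 at y ∈ {3}; g ≡ 0 at y ∈ {7, 10}; common: ∅.
  x = 7: f ≡ 0 at y ∈ {9}; g ≡ 0 at y ∈ ∅; common: ∅.
  x = 8: f ≡ 0 at y ∈ {4}; g ≡ 0 at y ∈ ∅; common: ∅.
  x = 9: f ≡ 0 at y ∈ {10}; g ≡ 0 at y ∈ {0, 9}; common: ∅.
  x = 10: f ≡ 0 at y ∈ {5}; g ≡ 0 at y ∈ {3, 7}; common: ∅.
Collecting: common zeros = {(0, 0), (1, 6)}, so the count is 2.
Comparison with the Bézout bound: 2 ≤ 2 = deg(f)·deg(g), as expected for curves with no common component (the bound is attained).


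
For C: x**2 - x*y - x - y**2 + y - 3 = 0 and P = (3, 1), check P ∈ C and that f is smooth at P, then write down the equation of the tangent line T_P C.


Tangent line at P: 4*x - 4*y - 8 = 0.

Step 1: f(3, 1) = 0, so P lies on C.
Step 2: partial derivatives
  f_x(x, y) = 2*x - y - 1, f_y(x, y) = -x - 2*y + 1.
  f_x(P) = 4, f_y(P) = -4 (gradient nonzero, so P is smooth).
Step 3: tangent line at P: 4·(x − 3) + -4·(y − 1) = 0.
Expanding: 4*x - 4*y - 8 = 0.


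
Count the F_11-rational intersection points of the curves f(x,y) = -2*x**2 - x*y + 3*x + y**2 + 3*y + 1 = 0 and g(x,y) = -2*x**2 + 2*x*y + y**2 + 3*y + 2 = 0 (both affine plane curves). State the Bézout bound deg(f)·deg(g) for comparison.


Common zeros: {(9, 3)}; count = 1; Bézout bound = 4.

deg(f) = 2, deg(g) = 2, so Bézout bound = 4.
Scan x ∈ F_11. For each x, list the y ∈ F_11 with f(x, y) ≡ 0 and those with g(x, y) ≡ 0 (mod 11); the common zeros in that column are the intersection.
  x = 0: f ≡ 0 at y ∈ {2, 6}; g ≡ 0 at y ∈ {9, 10}; common: ∅.
  x = 1: f ≡ 0 at y ∈ ∅; g ≡ 0 at y ∈ {0, 6}; common: ∅.
  x = 2: f ≡ 0 at y ∈ {3, 7}; g ≡ 0 at y ∈ ∅; common: ∅.
  x = 3: f ≡ 0 at y ∈ ∅; g ≡ 0 at y ∈ ∅; common: ∅.
  x = 4: f ≡ 0 at y ∈ {6}; g ≡ 0 at y ∈ ∅; common: ∅.
  x = 5: f ≡ 0 at y ∈ ∅; g ≡ 0 at y ∈ {3, 6}; common: ∅.
  x = 6: f ≡ 0 at y ∈ {1, 2}; g ≡ 0 at y ∈ ∅; common: ∅.
  x = 7: f ≡ 0 at y ∈ {7, 8}; g ≡ 0 at y ∈ ∅; common: ∅.
  x = 8: f ≡ 0 at y ∈ ∅; g ≡ 0 at y ∈ ∅; common: ∅.
  x = 9: f ≡ 0 at y ∈ {3}; g ≡ 0 at y ∈ {3, 9}; common: {3}.
  x = 10: f ≡ 0 at y ∈ ∅; g ≡ 0 at y ∈ {0, 10}; common: ∅.
Collecting: common zeros = {(9, 3)}, so the count is 1.
Comparison with the Bézout bound: 1 ≤ 4 = deg(f)·deg(g), as expected for curves with no common component (the affine F_11-count falls short of the bound because intersections may lie at infinity, over extension fields, or carry multiplicity).


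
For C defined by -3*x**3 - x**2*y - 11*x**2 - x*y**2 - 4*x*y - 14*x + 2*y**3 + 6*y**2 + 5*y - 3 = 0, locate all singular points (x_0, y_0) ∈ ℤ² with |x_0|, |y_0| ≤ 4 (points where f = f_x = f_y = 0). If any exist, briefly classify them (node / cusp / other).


Singular points: {(-1, -1)}; classification: node.

Compute partial derivatives:
  f_x = -9*x**2 - 2*x*y - 22*x - y**2 - 4*y - 14.
  f_y = -x**2 - 2*x*y - 4*x + 6*y**2 + 12*y + 5.
Scan x_0 ∈ {−4, ..., 4}. For each x_0, f_y(x_0, y) is a polynomial in y; find its integer roots y ∈ {−4, ..., 4}, then test f_x and f at those candidates.
  x = -4: f_y(-4, y) = 6*y**2 + 20*y + 5; no integer root y with |y| ≤ 4.
  x = -3: f_y(-3, y) = 6*y**2 + 18*y + 8; no integer root y with |y| ≤ 4.
  x = -2: f_y(-2, y) = 6*y**2 + 16*y + 9; no integer root y with |y| ≤ 4.
  x = -1: f_y(-1, y) = 6*y**2 + 14*y + 8; vanishes at y ∈ {-1}. (-1, -1): f_x = 0, f = 0 — SINGULAR.
  x = 0: f_y(0, y) = 6*y**2 + 12*y + 5; no integer root y with |y| ≤ 4.
  x = 1: f_y(1, y) = 6*y**2 + 10*y; vanishes at y ∈ {0}. (1, 0): f_x = -45 ≠ 0.
  x = 2: f_y(2, y) = 6*y**2 + 8*y - 7; no integer root y with |y| ≤ 4.
  x = 3: f_y(3, y) = 6*y**2 + 6*y - 16; no integer root y with |y| ≤ 4.
  x = 4: f_y(4, y) = 6*y**2 + 4*y - 27; no integer root y with |y| ≤ 4.
Only singular point on the grid: (-1, -1).
Classify: substitute x = -1 + u, y = -1 + v and expand: f = -3*u**3 - u**2*v - u**2 - u*v**2 + 2*v**3 + v**2.
No constant or linear terms (consistent with a singular point). Quadratic part: -u**2 + v**2. Cubic part: -3*u**3 - u**2*v - u*v**2 + 2*v**3.
The quadratic part v**2 - u**2 = (v − u)(v + u) splits into two distinct linear factors, so there are two distinct tangent lines y − -1 = ±(x − -1) — this is a node (ordinary double point).
Classification: node.


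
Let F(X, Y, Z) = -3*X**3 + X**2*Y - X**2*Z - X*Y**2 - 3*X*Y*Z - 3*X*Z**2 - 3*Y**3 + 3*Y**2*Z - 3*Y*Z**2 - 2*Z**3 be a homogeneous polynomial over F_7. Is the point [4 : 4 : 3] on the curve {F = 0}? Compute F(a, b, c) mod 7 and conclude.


F(4,4,3) ≡ 5 (mod 7); P is NOT on the curve.

Evaluate F(4, 4, 3) term-by-term (mod 7).
  -3*X**3 ↦ -3·64·1·1 = -192
  X**2*Y ↦ 1·16·4·1 = 64
  -X**2*Z ↦ -1·16·1·3 = -48
  -X*Y**2 ↦ -1·4·16·1 = -64
  -3*X*Y*Z ↦ -3·4·4·3 = -144
  -3*X*Z**2 ↦ -3·4·1·9 = -108
  -3*Y**3 ↦ -3·1·64·1 = -192
  3*Y**2*Z ↦ 3·1·16·3 = 144
  -3*Y*Z**2 ↦ -3·1·4·9 = -108
  -2*Z**3 ↦ -2·1·1·27 = -54
Sum: F(4, 4, 3) = (-192) + (64) + (-48) + (-64) + (-144) + (-108) + (-192) + (144) + (-108) + (-54) = -702.
Reducing mod 7: -702 ≡ 5 (mod 7).
Since F(a, b, c) ≡ 5 ≠ 0 (mod 7), P does NOT lie on the curve.


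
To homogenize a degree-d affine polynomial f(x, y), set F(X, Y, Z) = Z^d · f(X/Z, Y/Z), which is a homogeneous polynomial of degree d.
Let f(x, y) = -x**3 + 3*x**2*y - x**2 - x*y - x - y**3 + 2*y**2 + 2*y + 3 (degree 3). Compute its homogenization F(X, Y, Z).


F(X, Y, Z) = -X**3 + 3*X**2*Y - X**2*Z - X*Y*Z - X*Z**2 - Y**3 + 2*Y**2*Z + 2*Y*Z**2 + 3*Z**3

deg(f) = 3.
Substitute x = X/Z, y = Y/Z into f, then multiply by Z^3.
  monomial -1·x^3·y^0 ↦ -1·X^3·Y^0·Z^0.
  monomial 3·x^2·y^1 ↦ 3·X^2·Y^1·Z^0.
  monomial -1·x^2·y^0 ↦ -1·X^2·Y^0·Z^1.
  monomial -1·x^1·y^1 ↦ -1·X^1·Y^1·Z^1.
  monomial -1·x^1·y^0 ↦ -1·X^1·Y^0·Z^2.
  monomial -1·x^0·y^3 ↦ -1·X^0·Y^3·Z^0.
  monomial 2·x^0·y^2 ↦ 2·X^0·Y^2·Z^1.
  monomial 2·x^0·y^1 ↦ 2·X^0·Y^1·Z^2.
  monomial 3·x^0·y^0 ↦ 3·X^0·Y^0·Z^3.
Collecting: F(X, Y, Z) = -X**3 + 3*X**2*Y - X**2*Z - X*Y*Z - X*Z**2 - Y**3 + 2*Y**2*Z + 2*Y*Z**2 + 3*Z**3.


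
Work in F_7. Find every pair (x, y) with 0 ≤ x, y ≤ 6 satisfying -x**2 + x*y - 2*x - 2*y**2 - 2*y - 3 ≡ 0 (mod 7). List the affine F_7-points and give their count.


Affine F_7-points: {(0, 1), (0, 5), (1, 4), (1, 6), (3, 5), (3, 6), (6, 1)}; count = 7.

For each of the 49 pairs (x, y) ∈ F_7², evaluate f(x, y) mod 7. Record the zeros.
  x = 0: [0↦4, 1↦0, 2↦6, 3↦1, 4↦6, 5↦0, 6↦4]  zeros at y ∈ {1, 5}
  x = 1: [0↦1, 1↦5, 2↦5, 3↦1, 4↦0, 5↦2, 6↦0]  zeros at y ∈ {4, 6}
  x = 2: [0↦3, 1↦1, 2↦2, 3↦6, 4↦6, 5↦2, 6↦1]  zeros at y ∈ ∅
  x = 3: [0↦3, 1↦2, 2↦4, 3↦2, 4↦3, 5↦0, 6↦0]  zeros at y ∈ {5, 6}
  x = 4: [0↦1, 1↦1, 2↦4, 3↦3, 4↦5, 5↦3, 6↦4]  zeros at y ∈ ∅
  x = 5: [0↦4, 1↦5, 2↦2, 3↦2, 4↦5, 5↦4, 6↦6]  zeros at y ∈ ∅
  x = 6: [0↦5, 1↦0, 2↦5, 3↦6, 4↦3, 5↦3, 6↦6]  zeros at y ∈ {1}
Collecting zeros: affine points = {(0, 1), (0, 5), (1, 4), (1, 6), (3, 5), (3, 6), (6, 1)}.
Total count |C(F_7)_aff| = 7.


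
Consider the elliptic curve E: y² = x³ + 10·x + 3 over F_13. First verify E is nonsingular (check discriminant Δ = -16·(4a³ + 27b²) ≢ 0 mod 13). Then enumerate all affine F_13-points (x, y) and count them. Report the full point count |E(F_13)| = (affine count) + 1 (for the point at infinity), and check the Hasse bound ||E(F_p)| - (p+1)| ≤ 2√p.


Affine points = {(0, 4), (0, 9), (1, 1), (1, 12), (4, 4), (4, 9), (5, 3), (5, 10), (7, 0), (8, 6), (8, 7), (9, 4), (9, 9), (11, 1), (11, 12)}; affine count = 15; |E(F_13)| = 16.

Discriminant check: Δ ∝ 4a³ + 27b² = 4·10³ + 27·3² = 4·1000 + 27·9 ≡ 5 (mod 13). Nonzero ⇒ E is nonsingular.
For each x ∈ F_13, compute rhs = x³ + 10·x + 3 mod 13, then count y ∈ F_13 with y² ≡ rhs.
  x = 0: rhs = 3, matching y values: 4, 9 (2 points).
  x = 1: rhs = 1, matching y values: 1, 12 (2 points).
  x = 2: rhs = 5, matching y values: none (0 points).
  x = 3: rhs = 8, matching y values: none (0 points).
  x = 4: rhs = 3, matching y values: 4, 9 (2 points).
  x = 5: rhs = 9, matching y values: 3, 10 (2 points).
  x = 6: rhs = 6, matching y values: none (0 points).
  x = 7: rhs = 0, matching y values: 0 (1 points).
  x = 8: rhs = 10, matching y values: 6, 7 (2 points).
  x = 9: rhs = 3, matching y values: 4, 9 (2 points).
  x = 10: rhs = 11, matching y values: none (0 points).
  x = 11: rhs = 1, matching y values: 1, 12 (2 points).
  x = 12: rhs = 5, matching y values: none (0 points).
Total affine count: 15.
Full point count |E(F_13)| = 15 + 1 = 16.
Hasse bound: |16 − (13+1)| = |2| = 2 ≤ 2√13 ≈ 7.2111 ✓.


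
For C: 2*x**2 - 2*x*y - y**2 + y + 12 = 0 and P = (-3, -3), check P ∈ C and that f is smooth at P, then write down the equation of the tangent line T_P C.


Tangent line at P: -6*x + 13*y + 21 = 0.

Step 1: f(-3, -3) = 0, so P lies on C.
Step 2: partial derivatives
  f_x(x, y) = 4*x - 2*y, f_y(x, y) = -2*x - 2*y + 1.
  f_x(P) = -6, f_y(P) = 13 (gradient nonzero, so P is smooth).
Step 3: tangent line at P: -6·(x − -3) + 13·(y − -3) = 0.
Expanding: -6*x + 13*y + 21 = 0.


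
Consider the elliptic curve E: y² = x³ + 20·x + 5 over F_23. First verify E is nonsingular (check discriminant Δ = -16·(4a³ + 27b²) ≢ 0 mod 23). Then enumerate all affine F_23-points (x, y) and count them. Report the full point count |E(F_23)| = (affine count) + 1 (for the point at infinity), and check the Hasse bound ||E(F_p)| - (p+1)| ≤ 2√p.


Affine points = {(1, 7), (1, 16), (3, 0), (5, 0), (10, 3), (10, 20), (12, 8), (12, 15), (13, 1), (13, 22), (14, 4), (14, 19), (15, 0), (21, 7), (21, 16)}; affine count = 15; |E(F_23)| = 16.

Discriminant check: Δ ∝ 4a³ + 27b² = 4·20³ + 27·5² = 4·8000 + 27·25 ≡ 15 (mod 23). Nonzero ⇒ E is nonsingular.
For each x ∈ F_23, compute rhs = x³ + 20·x + 5 mod 23, then count y ∈ F_23 with y² ≡ rhs.
  x = 0: rhs = 5, matching y values: none (0 points).
  x = 1: rhs = 3, matching y values: 7, 16 (2 points).
  x = 2: rhs = 7, matching y values: none (0 points).
  x = 3: rhs = 0, matching y values: 0 (1 points).
  x = 4: rhs = 11, matching y values: none (0 points).
  x = 5: rhs = 0, matching y values: 0 (1 points).
  x = 6: rhs = 19, matching y values: none (0 points).
  x = 7: rhs = 5, matching y values: none (0 points).
  x = 8: rhs = 10, matching y values: none (0 points).
  x = 9: rhs = 17, matching y values: none (0 points).
  x = 10: rhs = 9, matching y values: 3, 20 (2 points).
  x = 11: rhs = 15, matching y values: none (0 points).
  x = 12: rhs = 18, matching y values: 8, 15 (2 points).
  x = 13: rhs = 1, matching y values: 1, 22 (2 points).
  x = 14: rhs = 16, matching y values: 4, 19 (2 points).
  x = 15: rhs = 0, matching y values: 0 (1 points).
  x = 16: rhs = 5, matching y values: none (0 points).
  x = 17: rhs = 14, matching y values: none (0 points).
  x = 18: rhs = 10, matching y values: none (0 points).
  x = 19: rhs = 22, matching y values: none (0 points).
  x = 20: rhs = 10, matching y values: none (0 points).
  x = 21: rhs = 3, matching y values: 7, 16 (2 points).
  x = 22: rhs = 7, matching y values: none (0 points).
Total affine count: 15.
Full point count |E(F_23)| = 15 + 1 = 16.
Hasse bound: |16 − (23+1)| = |-8| = 8 ≤ 2√23 ≈ 9.5917 ✓.


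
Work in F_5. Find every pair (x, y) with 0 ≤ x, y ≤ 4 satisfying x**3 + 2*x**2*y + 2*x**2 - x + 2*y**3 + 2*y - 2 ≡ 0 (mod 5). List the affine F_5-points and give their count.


Affine F_5-points: {(1, 0), (2, 4), (3, 0), (4, 0)}; count = 4.

For each of the 25 pairs (x, y) ∈ F_5², evaluate f(x, y) mod 5. Record the zeros.
  x = 0: [0↦3, 1↦2, 2↦3, 3↦3, 4↦4]  zeros at y ∈ ∅
  x = 1: [0↦0, 1↦1, 2↦4, 3↦1, 4↦4]  zeros at y ∈ {0}
  x = 2: [0↦2, 1↦4, 2↦3, 3↦1, 4↦0]  zeros at y ∈ {4}
  x = 3: [0↦0, 1↦2, 2↦1, 3↦4, 4↦3]  zeros at y ∈ {0}
  x = 4: [0↦0, 1↦1, 2↦4, 3↦1, 4↦4]  zeros at y ∈ {0}
Collecting zeros: affine points = {(1, 0), (2, 4), (3, 0), (4, 0)}.
Total count |C(F_5)_aff| = 4.


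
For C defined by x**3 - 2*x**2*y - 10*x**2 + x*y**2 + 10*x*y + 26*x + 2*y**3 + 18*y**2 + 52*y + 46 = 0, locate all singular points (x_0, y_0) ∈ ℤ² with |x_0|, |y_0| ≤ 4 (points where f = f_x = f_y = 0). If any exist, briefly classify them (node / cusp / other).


Singular points: {(1, -3)}; classification: node.

Compute partial derivatives:
  f_x = 3*x**2 - 4*x*y - 20*x + y**2 + 10*y + 26.
  f_y = -2*x**2 + 2*x*y + 10*x + 6*y**2 + 36*y + 52.
Scan x_0 ∈ {−4, ..., 4}. For each x_0, f_y(x_0, y) is a polynomial in y; find its integer roots y ∈ {−4, ..., 4}, then test f_x and f at those candidates.
  x = -4: f_y(-4, y) = 6*y**2 + 28*y - 20; no integer root y with |y| ≤ 4.
  x = -3: f_y(-3, y) = 6*y**2 + 30*y + 4; no integer root y with |y| ≤ 4.
  x = -2: f_y(-2, y) = 6*y**2 + 32*y + 24; no integer root y with |y| ≤ 4.
  x = -1: f_y(-1, y) = 6*y**2 + 34*y + 40; vanishes at y ∈ {-4}. (-1, -4): f_x = 9 ≠ 0.
  x = 0: f_y(0, y) = 6*y**2 + 36*y + 52; no integer root y with |y| ≤ 4.
  x = 1: f_y(1, y) = 6*y**2 + 38*y + 60; vanishes at y ∈ {-3}. (1, -3): f_x = 0, f = 0 — SINGULAR.
  x = 2: f_y(2, y) = 6*y**2 + 40*y + 64; vanishes at y ∈ {-4}. (2, -4): f_x = 6 ≠ 0.
  x = 3: f_y(3, y) = 6*y**2 + 42*y + 64; no integer root y with |y| ≤ 4.
  x = 4: f_y(4, y) = 6*y**2 + 44*y + 60; no integer root y with |y| ≤ 4.
Only singular point on the grid: (1, -3).
Classify: substitute x = 1 + u, y = -3 + v and expand: f = u**3 - 2*u**2*v - u**2 + u*v**2 + 2*v**3 + v**2.
No constant or linear terms (consistent with a singular point). Quadratic part: -u**2 + v**2. Cubic part: u**3 - 2*u**2*v + u*v**2 + 2*v**3.
The quadratic part v**2 - u**2 = (v − u)(v + u) splits into two distinct linear factors, so there are two distinct tangent lines y − -3 = ±(x − 1) — this is a node (ordinary double point).
Classification: node.


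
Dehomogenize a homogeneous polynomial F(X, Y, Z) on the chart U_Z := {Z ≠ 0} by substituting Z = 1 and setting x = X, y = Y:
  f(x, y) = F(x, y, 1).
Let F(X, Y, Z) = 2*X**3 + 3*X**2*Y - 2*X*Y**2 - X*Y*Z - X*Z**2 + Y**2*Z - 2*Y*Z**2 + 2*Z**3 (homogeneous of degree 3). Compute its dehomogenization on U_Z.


f(x, y) = 2*x**3 + 3*x**2*y - 2*x*y**2 - x*y - x + y**2 - 2*y + 2

On U_Z we set Z = 1. Each monomial c·X^i·Y^j·Z^k in F becomes c·x^i·y^j·1^k = c·x^i·y^j.
Substituting Z = 1: F(X, Y, 1) = 2*x**3 + 3*x**2*y - 2*x*y**2 - x*y - x + y**2 - 2*y + 2.
Note: deg(f) ≤ deg(F) = 3; strict inequality happens when F is divisible by Z (lost terms).


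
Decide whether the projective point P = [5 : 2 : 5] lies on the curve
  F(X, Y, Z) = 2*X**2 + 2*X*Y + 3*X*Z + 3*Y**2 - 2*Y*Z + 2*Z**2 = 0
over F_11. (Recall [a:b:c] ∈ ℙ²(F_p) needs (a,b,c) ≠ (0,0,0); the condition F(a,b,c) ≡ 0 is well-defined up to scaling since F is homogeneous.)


F(5,2,5) ≡ 0 (mod 11); P is on the curve.

Evaluate F(5, 2, 5) term-by-term (mod 11).
  2*X**2 ↦ 2·25·1·1 = 50
  2*X*Y ↦ 2·5·2·1 = 20
  3*X*Z ↦ 3·5·1·5 = 75
  3*Y**2 ↦ 3·1·4·1 = 12
  -2*Y*Z ↦ -2·1·2·5 = -20
  2*Z**2 ↦ 2·1·1·25 = 50
Sum: F(5, 2, 5) = (50) + (20) + (75) + (12) + (-20) + (50) = 187.
Reducing mod 11: 187 ≡ 0 (mod 11).
Since F(a, b, c) ≡ 0 (mod 11), P lies on the curve.


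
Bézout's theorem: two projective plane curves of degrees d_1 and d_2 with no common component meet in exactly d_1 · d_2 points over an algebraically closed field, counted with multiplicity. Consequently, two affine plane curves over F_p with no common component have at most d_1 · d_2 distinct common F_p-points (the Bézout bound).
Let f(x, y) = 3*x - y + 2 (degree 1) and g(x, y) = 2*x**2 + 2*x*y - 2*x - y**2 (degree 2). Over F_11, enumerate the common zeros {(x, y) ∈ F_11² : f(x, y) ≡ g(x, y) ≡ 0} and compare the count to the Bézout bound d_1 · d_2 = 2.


Common zeros: ∅; count = 0; Bézout bound = 2.

deg(f) = 1, deg(g) = 2, so Bézout bound = 2.
Scan x ∈ F_11. For each x, list the y ∈ F_11 with f(x, y) ≡ 0 and those with g(x, y) ≡ 0 (mod 11); the common zeros in that column are the intersection.
  x = 0: f ≡ 0 at y ∈ {2}; g ≡ 0 at y ∈ {0}; common: ∅.
  x = 1: f ≡ 0 at y ∈ {5}; g ≡ 0 at y ∈ {0, 2}; common: ∅.
  x = 2: f ≡ 0 at y ∈ {8}; g ≡ 0 at y ∈ ∅; common: ∅.
  x = 3: f ≡ 0 at y ∈ {0}; g ≡ 0 at y ∈ ∅; common: ∅.
  x = 4: f ≡ 0 at y ∈ {3}; g ≡ 0 at y ∈ ∅; common: ∅.
  x = 5: f ≡ 0 at y ∈ {6}; g ≡ 0 at y ∈ ∅; common: ∅.
  x = 6: f ≡ 0 at y ∈ {9}; g ≡ 0 at y ∈ ∅; common: ∅.
  x = 7: f ≡ 0 at y ∈ {1}; g ≡ 0 at y ∈ {6, 8}; common: ∅.
  x = 8: f ≡ 0 at y ∈ {4}; g ≡ 0 at y ∈ {8}; common: ∅.
  x = 9: f ≡ 0 at y ∈ {7}; g ≡ 0 at y ∈ {2, 5}; common: ∅.
  x = 10: f ≡ 0 at y ∈ {10}; g ≡ 0 at y ∈ {3, 6}; common: ∅.
Collecting: common zeros = ∅, so the count is 0.
Comparison with the Bézout bound: 0 ≤ 2 = deg(f)·deg(g), as expected for curves with no common component (the affine F_11-count falls short of the bound because intersections may lie at infinity, over extension fields, or carry multiplicity).


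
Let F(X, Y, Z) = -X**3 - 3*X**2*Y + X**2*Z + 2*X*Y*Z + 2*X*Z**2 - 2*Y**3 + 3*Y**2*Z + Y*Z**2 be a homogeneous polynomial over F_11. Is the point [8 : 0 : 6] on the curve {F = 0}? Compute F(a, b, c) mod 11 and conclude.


F(8,0,6) ≡ 8 (mod 11); P is NOT on the curve.

Evaluate F(8, 0, 6) term-by-term (mod 11).
  -X**3 ↦ -1·512·1·1 = -512
  -3*X**2*Y ↦ -3·64·0·1 = 0
  X**2*Z ↦ 1·64·1·6 = 384
  2*X*Y*Z ↦ 2·8·0·6 = 0
  2*X*Z**2 ↦ 2·8·1·36 = 576
  -2*Y**3 ↦ -2·1·0·1 = 0
  3*Y**2*Z ↦ 3·1·0·6 = 0
  Y*Z**2 ↦ 1·1·0·36 = 0
Sum: F(8, 0, 6) = (-512) + (0) + (384) + (0) + (576) + (0) + (0) + (0) = 448.
Reducing mod 11: 448 ≡ 8 (mod 11).
Since F(a, b, c) ≡ 8 ≠ 0 (mod 11), P does NOT lie on the curve.


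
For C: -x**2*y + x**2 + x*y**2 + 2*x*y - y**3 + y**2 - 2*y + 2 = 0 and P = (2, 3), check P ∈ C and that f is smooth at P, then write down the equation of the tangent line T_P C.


Tangent line at P: 7*x - 11*y + 19 = 0.

Step 1: f(2, 3) = 0, so P lies on C.
Step 2: partial derivatives
  f_x(x, y) = -2*x*y + 2*x + y**2 + 2*y, f_y(x, y) = -x**2 + 2*x*y + 2*x - 3*y**2 + 2*y - 2.
  f_x(P) = 7, f_y(P) = -11 (gradient nonzero, so P is smooth).
Step 3: tangent line at P: 7·(x − 2) + -11·(y − 3) = 0.
Expanding: 7*x - 11*y + 19 = 0.


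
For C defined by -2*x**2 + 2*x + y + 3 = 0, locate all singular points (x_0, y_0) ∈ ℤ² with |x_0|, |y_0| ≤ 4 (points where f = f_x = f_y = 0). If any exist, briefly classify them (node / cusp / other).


No singular points in the scanned grid; C is smooth there.

Compute partial derivatives:
  f_x = 2 - 4*x.
  f_y = 1.
f_y = 1 is a nonzero constant, so f_y never vanishes: no point (x, y) can satisfy f = f_x = f_y = 0. In particular no (x, y) ∈ {−4, ..., 4}² is singular; the curve is smooth.


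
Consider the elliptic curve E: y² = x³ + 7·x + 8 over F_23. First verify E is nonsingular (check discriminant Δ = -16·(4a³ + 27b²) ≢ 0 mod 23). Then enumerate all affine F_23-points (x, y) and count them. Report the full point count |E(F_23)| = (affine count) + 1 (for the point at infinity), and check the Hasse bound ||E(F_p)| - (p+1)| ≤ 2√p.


Affine points = {(0, 10), (0, 13), (1, 4), (1, 19), (4, 10), (4, 13), (6, 6), (6, 17), (7, 3), (7, 20), (8, 1), (8, 22), (9, 8), (9, 15), (11, 6), (11, 17), (12, 7), (12, 16), (17, 7), (17, 16), (18, 3), (18, 20), (19, 10), (19, 13), (20, 11), (20, 12), (21, 3), (21, 20), (22, 0)}; affine count = 29; |E(F_23)| = 30.

Discriminant check: Δ ∝ 4a³ + 27b² = 4·7³ + 27·8² = 4·343 + 27·64 ≡ 18 (mod 23). Nonzero ⇒ E is nonsingular.
For each x ∈ F_23, compute rhs = x³ + 7·x + 8 mod 23, then count y ∈ F_23 with y² ≡ rhs.
  x = 0: rhs = 8, matching y values: 10, 13 (2 points).
  x = 1: rhs = 16, matching y values: 4, 19 (2 points).
  x = 2: rhs = 7, matching y values: none (0 points).
  x = 3: rhs = 10, matching y values: none (0 points).
  x = 4: rhs = 8, matching y values: 10, 13 (2 points).
  x = 5: rhs = 7, matching y values: none (0 points).
  x = 6: rhs = 13, matching y values: 6, 17 (2 points).
  x = 7: rhs = 9, matching y values: 3, 20 (2 points).
  x = 8: rhs = 1, matching y values: 1, 22 (2 points).
  x = 9: rhs = 18, matching y values: 8, 15 (2 points).
  x = 10: rhs = 20, matching y values: none (0 points).
  x = 11: rhs = 13, matching y values: 6, 17 (2 points).
  x = 12: rhs = 3, matching y values: 7, 16 (2 points).
  x = 13: rhs = 19, matching y values: none (0 points).
  x = 14: rhs = 21, matching y values: none (0 points).
  x = 15: rhs = 15, matching y values: none (0 points).
  x = 16: rhs = 7, matching y values: none (0 points).
  x = 17: rhs = 3, matching y values: 7, 16 (2 points).
  x = 18: rhs = 9, matching y values: 3, 20 (2 points).
  x = 19: rhs = 8, matching y values: 10, 13 (2 points).
  x = 20: rhs = 6, matching y values: 11, 12 (2 points).
  x = 21: rhs = 9, matching y values: 3, 20 (2 points).
  x = 22: rhs = 0, matching y values: 0 (1 points).
Total affine count: 29.
Full point count |E(F_23)| = 29 + 1 = 30.
Hasse bound: |30 − (23+1)| = |6| = 6 ≤ 2√23 ≈ 9.5917 ✓.


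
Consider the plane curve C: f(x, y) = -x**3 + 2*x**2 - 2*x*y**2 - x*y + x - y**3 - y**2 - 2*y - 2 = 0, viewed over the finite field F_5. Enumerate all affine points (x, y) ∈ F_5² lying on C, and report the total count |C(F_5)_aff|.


Affine F_5-points: {(0, 4), (1, 0), (2, 0), (2, 1), (2, 4), (4, 0)}; count = 6.

For each of the 25 pairs (x, y) ∈ F_5², evaluate f(x, y) mod 5. Record the zeros.
  x = 0: [0↦3, 1↦4, 2↦2, 3↦1, 4↦0]  zeros at y ∈ {4}
  x = 1: [0↦0, 1↦3, 2↦4, 3↦2, 4↦1]  zeros at y ∈ {0}
  x = 2: [0↦0, 1↦0, 2↦4, 3↦1, 4↦0]  zeros at y ∈ {0, 1, 4}
  x = 3: [0↦2, 1↦4, 2↦1, 3↦2, 4↦1]  zeros at y ∈ ∅
  x = 4: [0↦0, 1↦4, 2↦4, 3↦4, 4↦3]  zeros at y ∈ {0}
Collecting zeros: affine points = {(0, 4), (1, 0), (2, 0), (2, 1), (2, 4), (4, 0)}.
Total count |C(F_5)_aff| = 6.


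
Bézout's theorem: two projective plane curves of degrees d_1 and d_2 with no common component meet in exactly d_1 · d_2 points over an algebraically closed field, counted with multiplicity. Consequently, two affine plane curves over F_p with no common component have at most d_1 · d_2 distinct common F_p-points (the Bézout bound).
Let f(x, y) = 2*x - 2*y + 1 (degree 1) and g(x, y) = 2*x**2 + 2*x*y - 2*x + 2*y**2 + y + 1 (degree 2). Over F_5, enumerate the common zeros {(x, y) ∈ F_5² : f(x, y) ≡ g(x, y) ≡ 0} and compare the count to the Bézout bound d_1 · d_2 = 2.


Common zeros: {(1, 4), (2, 0)}; count = 2; Bézout bound = 2.

deg(f) = 1, deg(g) = 2, so Bézout bound = 2.
Scan x ∈ F_5. For each x, list the y ∈ F_5 with f(x, y) ≡ 0 and those with g(x, y) ≡ 0 (mod 5); the common zeros in that column are the intersection.
  x = 0: f ≡ 0 at y ∈ {3}; g ≡ 0 at y ∈ ∅; common: ∅.
  x = 1: f ≡ 0 at y ∈ {4}; g ≡ 0 at y ∈ {2, 4}; common: {4}.
  x = 2: f ≡ 0 at y ∈ {0}; g ≡ 0 at y ∈ {0}; common: {0}.
  x = 3: f ≡ 0 at y ∈ {1}; g ≡ 0 at y ∈ {2}; common: ∅.
  x = 4: f ≡ 0 at y ∈ {2}; g ≡ 0 at y ∈ {0, 3}; common: ∅.
Collecting: common zeros = {(1, 4), (2, 0)}, so the count is 2.
Comparison with the Bézout bound: 2 ≤ 2 = deg(f)·deg(g), as expected for curves with no common component (the bound is attained).


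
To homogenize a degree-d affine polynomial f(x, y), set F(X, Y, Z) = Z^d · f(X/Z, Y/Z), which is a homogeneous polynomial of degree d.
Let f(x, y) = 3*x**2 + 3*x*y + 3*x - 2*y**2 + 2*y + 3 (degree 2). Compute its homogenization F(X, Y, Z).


F(X, Y, Z) = 3*X**2 + 3*X*Y + 3*X*Z - 2*Y**2 + 2*Y*Z + 3*Z**2

deg(f) = 2.
Substitute x = X/Z, y = Y/Z into f, then multiply by Z^2.
  monomial 3·x^2·y^0 ↦ 3·X^2·Y^0·Z^0.
  monomial 3·x^1·y^1 ↦ 3·X^1·Y^1·Z^0.
  monomial 3·x^1·y^0 ↦ 3·X^1·Y^0·Z^1.
  monomial -2·x^0·y^2 ↦ -2·X^0·Y^2·Z^0.
  monomial 2·x^0·y^1 ↦ 2·X^0·Y^1·Z^1.
  monomial 3·x^0·y^0 ↦ 3·X^0·Y^0·Z^2.
Collecting: F(X, Y, Z) = 3*X**2 + 3*X*Y + 3*X*Z - 2*Y**2 + 2*Y*Z + 3*Z**2.


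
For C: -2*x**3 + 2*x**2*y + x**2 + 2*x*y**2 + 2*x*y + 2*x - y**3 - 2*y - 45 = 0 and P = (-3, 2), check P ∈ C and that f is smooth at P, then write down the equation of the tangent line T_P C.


Tangent line at P: -70*x - 26*y - 158 = 0.

Step 1: f(-3, 2) = 0, so P lies on C.
Step 2: partial derivatives
  f_x(x, y) = -6*x**2 + 4*x*y + 2*x + 2*y**2 + 2*y + 2, f_y(x, y) = 2*x**2 + 4*x*y + 2*x - 3*y**2 - 2.
  f_x(P) = -70, f_y(P) = -26 (gradient nonzero, so P is smooth).
Step 3: tangent line at P: -70·(x − -3) + -26·(y − 2) = 0.
Expanding: -70*x - 26*y - 158 = 0.


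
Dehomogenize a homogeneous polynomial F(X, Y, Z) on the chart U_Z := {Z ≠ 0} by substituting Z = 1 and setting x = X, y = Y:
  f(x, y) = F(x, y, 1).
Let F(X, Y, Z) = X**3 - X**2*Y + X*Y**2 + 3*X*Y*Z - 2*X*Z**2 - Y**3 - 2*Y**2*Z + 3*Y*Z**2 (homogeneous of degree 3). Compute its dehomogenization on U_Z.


f(x, y) = x**3 - x**2*y + x*y**2 + 3*x*y - 2*x - y**3 - 2*y**2 + 3*y

On U_Z we set Z = 1. Each monomial c·X^i·Y^j·Z^k in F becomes c·x^i·y^j·1^k = c·x^i·y^j.
Substituting Z = 1: F(X, Y, 1) = x**3 - x**2*y + x*y**2 + 3*x*y - 2*x - y**3 - 2*y**2 + 3*y.
Note: deg(f) ≤ deg(F) = 3; strict inequality happens when F is divisible by Z (lost terms).


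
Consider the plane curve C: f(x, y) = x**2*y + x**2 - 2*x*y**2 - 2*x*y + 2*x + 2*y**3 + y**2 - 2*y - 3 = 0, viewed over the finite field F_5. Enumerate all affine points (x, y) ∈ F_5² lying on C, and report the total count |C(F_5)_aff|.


Affine F_5-points: {(1, 0), (1, 4), (2, 0), (2, 2), (3, 1), (3, 2), (4, 3)}; count = 7.

For each of the 25 pairs (x, y) ∈ F_5², evaluate f(x, y) mod 5. Record the zeros.
  x = 0: [0↦2, 1↦3, 2↦3, 3↦4, 4↦3]  zeros at y ∈ ∅
  x = 1: [0↦0, 1↦3, 2↦1, 3↦1, 4↦0]  zeros at y ∈ {0, 4}
  x = 2: [0↦0, 1↦2, 2↦0, 3↦1, 4↦2]  zeros at y ∈ {0, 2}
  x = 3: [0↦2, 1↦0, 2↦0, 3↦4, 4↦4]  zeros at y ∈ {1, 2}
  x = 4: [0↦1, 1↦2, 2↦1, 3↦0, 4↦1]  zeros at y ∈ {3}
Collecting zeros: affine points = {(1, 0), (1, 4), (2, 0), (2, 2), (3, 1), (3, 2), (4, 3)}.
Total count |C(F_5)_aff| = 7.


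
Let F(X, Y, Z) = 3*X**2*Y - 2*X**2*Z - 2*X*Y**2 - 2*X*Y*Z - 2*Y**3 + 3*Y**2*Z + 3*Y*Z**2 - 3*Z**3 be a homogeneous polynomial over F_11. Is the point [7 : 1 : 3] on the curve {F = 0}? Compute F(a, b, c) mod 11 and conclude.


F(7,1,3) ≡ 3 (mod 11); P is NOT on the curve.

Evaluate F(7, 1, 3) term-by-term (mod 11).
  3*X**2*Y ↦ 3·49·1·1 = 147
  -2*X**2*Z ↦ -2·49·1·3 = -294
  -2*X*Y**2 ↦ -2·7·1·1 = -14
  -2*X*Y*Z ↦ -2·7·1·3 = -42
  -2*Y**3 ↦ -2·1·1·1 = -2
  3*Y**2*Z ↦ 3·1·1·3 = 9
  3*Y*Z**2 ↦ 3·1·1·9 = 27
  -3*Z**3 ↦ -3·1·1·27 = -81
Sum: F(7, 1, 3) = (147) + (-294) + (-14) + (-42) + (-2) + (9) + (27) + (-81) = -250.
Reducing mod 11: -250 ≡ 3 (mod 11).
Since F(a, b, c) ≡ 3 ≠ 0 (mod 11), P does NOT lie on the curve.


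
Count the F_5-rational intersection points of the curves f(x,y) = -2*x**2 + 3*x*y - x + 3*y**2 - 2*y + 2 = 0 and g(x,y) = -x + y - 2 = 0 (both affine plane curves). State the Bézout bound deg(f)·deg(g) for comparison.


Common zeros: {(0, 2)}; count = 1; Bézout bound = 2.

deg(f) = 2, deg(g) = 1, so Bézout bound = 2.
Scan x ∈ F_5. For each x, list the y ∈ F_5 with f(x, y) ≡ 0 and those with g(x, y) ≡ 0 (mod 5); the common zeros in that column are the intersection.
  x = 0: f ≡ 0 at y ∈ {2}; g ≡ 0 at y ∈ {2}; common: {2}.
  x = 1: f ≡ 0 at y ∈ ∅; g ≡ 0 at y ∈ {3}; common: ∅.
  x = 2: f ≡ 0 at y ∈ ∅; g ≡ 0 at y ∈ {4}; common: ∅.
  x = 3: f ≡ 0 at y ∈ ∅; g ≡ 0 at y ∈ {0}; common: ∅.
  x = 4: f ≡ 0 at y ∈ ∅; g ≡ 0 at y ∈ {1}; common: ∅.
Collecting: common zeros = {(0, 2)}, so the count is 1.
Comparison with the Bézout bound: 1 ≤ 2 = deg(f)·deg(g), as expected for curves with no common component (the affine F_5-count falls short of the bound because intersections may lie at infinity, over extension fields, or carry multiplicity).


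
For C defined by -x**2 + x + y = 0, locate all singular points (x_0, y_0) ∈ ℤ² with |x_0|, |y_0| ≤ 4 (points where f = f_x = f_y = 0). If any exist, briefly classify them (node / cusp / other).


No singular points in the scanned grid; C is smooth there.

Compute partial derivatives:
  f_x = 1 - 2*x.
  f_y = 1.
f_y = 1 is a nonzero constant, so f_y never vanishes: no point (x, y) can satisfy f = f_x = f_y = 0. In particular no (x, y) ∈ {−4, ..., 4}² is singular; the curve is smooth.


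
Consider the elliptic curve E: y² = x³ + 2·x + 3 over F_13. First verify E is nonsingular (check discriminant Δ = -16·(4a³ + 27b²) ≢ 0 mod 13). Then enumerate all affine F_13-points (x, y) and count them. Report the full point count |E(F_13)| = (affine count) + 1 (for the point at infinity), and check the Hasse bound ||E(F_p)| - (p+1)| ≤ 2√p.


Affine points = {(0, 4), (0, 9), (3, 6), (3, 7), (4, 6), (4, 7), (6, 6), (6, 7), (7, 3), (7, 10), (9, 3), (9, 10), (10, 3), (10, 10), (11, 2), (11, 11), (12, 0)}; affine count = 17; |E(F_13)| = 18.

Discriminant check: Δ ∝ 4a³ + 27b² = 4·2³ + 27·3² = 4·8 + 27·9 ≡ 2 (mod 13). Nonzero ⇒ E is nonsingular.
For each x ∈ F_13, compute rhs = x³ + 2·x + 3 mod 13, then count y ∈ F_13 with y² ≡ rhs.
  x = 0: rhs = 3, matching y values: 4, 9 (2 points).
  x = 1: rhs = 6, matching y values: none (0 points).
  x = 2: rhs = 2, matching y values: none (0 points).
  x = 3: rhs = 10, matching y values: 6, 7 (2 points).
  x = 4: rhs = 10, matching y values: 6, 7 (2 points).
  x = 5: rhs = 8, matching y values: none (0 points).
  x = 6: rhs = 10, matching y values: 6, 7 (2 points).
  x = 7: rhs = 9, matching y values: 3, 10 (2 points).
  x = 8: rhs = 11, matching y values: none (0 points).
  x = 9: rhs = 9, matching y values: 3, 10 (2 points).
  x = 10: rhs = 9, matching y values: 3, 10 (2 points).
  x = 11: rhs = 4, matching y values: 2, 11 (2 points).
  x = 12: rhs = 0, matching y values: 0 (1 points).
Total affine count: 17.
Full point count |E(F_13)| = 17 + 1 = 18.
Hasse bound: |18 − (13+1)| = |4| = 4 ≤ 2√13 ≈ 7.2111 ✓.


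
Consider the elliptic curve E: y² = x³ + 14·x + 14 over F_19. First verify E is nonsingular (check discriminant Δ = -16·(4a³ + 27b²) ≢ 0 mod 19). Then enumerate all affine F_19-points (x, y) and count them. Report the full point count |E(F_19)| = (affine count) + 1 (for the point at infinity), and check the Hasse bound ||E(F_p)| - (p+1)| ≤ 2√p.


Affine points = {(3, 8), (3, 11), (4, 1), (4, 18), (5, 0), (8, 7), (8, 12), (11, 6), (11, 13), (14, 3), (14, 16), (17, 4), (17, 15)}; affine count = 13; |E(F_19)| = 14.

Discriminant check: Δ ∝ 4a³ + 27b² = 4·14³ + 27·14² = 4·2744 + 27·196 ≡ 4 (mod 19). Nonzero ⇒ E is nonsingular.
For each x ∈ F_19, compute rhs = x³ + 14·x + 14 mod 19, then count y ∈ F_19 with y² ≡ rhs.
  x = 0: rhs = 14, matching y values: none (0 points).
  x = 1: rhs = 10, matching y values: none (0 points).
  x = 2: rhs = 12, matching y values: none (0 points).
  x = 3: rhs = 7, matching y values: 8, 11 (2 points).
  x = 4: rhs = 1, matching y values: 1, 18 (2 points).
  x = 5: rhs = 0, matching y values: 0 (1 points).
  x = 6: rhs = 10, matching y values: none (0 points).
  x = 7: rhs = 18, matching y values: none (0 points).
  x = 8: rhs = 11, matching y values: 7, 12 (2 points).
  x = 9: rhs = 14, matching y values: none (0 points).
  x = 10: rhs = 14, matching y values: none (0 points).
  x = 11: rhs = 17, matching y values: 6, 13 (2 points).
  x = 12: rhs = 10, matching y values: none (0 points).
  x = 13: rhs = 18, matching y values: none (0 points).
  x = 14: rhs = 9, matching y values: 3, 16 (2 points).
  x = 15: rhs = 8, matching y values: none (0 points).
  x = 16: rhs = 2, matching y values: none (0 points).
  x = 17: rhs = 16, matching y values: 4, 15 (2 points).
  x = 18: rhs = 18, matching y values: none (0 points).
Total affine count: 13.
Full point count |E(F_19)| = 13 + 1 = 14.
Hasse bound: |14 − (19+1)| = |-6| = 6 ≤ 2√19 ≈ 8.7178 ✓.


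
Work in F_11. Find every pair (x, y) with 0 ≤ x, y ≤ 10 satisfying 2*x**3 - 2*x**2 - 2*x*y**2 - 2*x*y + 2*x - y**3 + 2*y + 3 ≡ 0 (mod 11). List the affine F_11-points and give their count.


Affine F_11-points: {(1, 2), (2, 4), (2, 5), (2, 9), (3, 10), (4, 2), (6, 1), (6, 10), (7, 0), (7, 2), (7, 6), (8, 4), (10, 3), (10, 7)}; count = 14.

For each of the 121 pairs (x, y) ∈ F_11², evaluate f(x, y) mod 11. Record the zeros.
  x = 0: [0↦3, 1↦4, 2↦10, 3↦4, 4↦2, 5↦9, 6↦8, 7↦4, 8↦2, 9↦7, 10↦2]  zeros at y ∈ ∅
  x = 1: [0↦5, 1↦2, 2↦0, 3↦4, 4↦8, 5↦6, 6↦3, 7↦4, 8↦3, 9↦5, 10↦4]  zeros at y ∈ {2}
  x = 2: [0↦4, 1↦8, 2↦9, 3↦1, 4↦0, 5↦0, 6↦6, 7↦1, 8↦1, 9↦0, 10↦3]  zeros at y ∈ {4, 5, 9}
  x = 3: [0↦1, 1↦1, 2↦5, 3↦7, 4↦1, 5↦3, 6↦7, 7↦7, 8↦8, 9↦4, 10↦0]  zeros at y ∈ {10}
  x = 4: [0↦8, 1↦4, 2↦0, 3↦1, 4↦1, 5↦5, 6↦7, 7↦1, 8↦3, 9↦7, 10↦7]  zeros at y ∈ {2}
  x = 5: [0↦4, 1↦7, 2↦6, 3↦6, 4↦1, 5↦7, 6↦7, 7↦6, 8↦9, 9↦10, 10↦3]  zeros at y ∈ ∅
  x = 6: [0↦1, 1↦0, 2↦2, 3↦1, 4↦2, 5↦10, 6↦8, 7↦1, 8↦5, 9↦3, 10↦0]  zeros at y ∈ {1, 10}
  x = 7: [0↦0, 1↦6, 2↦0, 3↦9, 4↦5, 5↦4, 6↦0, 7↦9, 8↦3, 9↦9, 10↦10]  zeros at y ∈ {0, 2, 6}
  x = 8: [0↦2, 1↦4, 2↦1, 3↦9, 4↦0, 5↦1, 6↦6, 7↦9, 8↦4, 9↦7, 10↦1]  zeros at y ∈ {4}
  x = 9: [0↦8, 1↦6, 2↦6, 3↦2, 4↦10, 5↦2, 6↦5, 7↦2, 8↦9, 9↦9, 10↦7]  zeros at y ∈ ∅
  x = 10: [0↦8, 1↦2, 2↦5, 3↦0, 4↦3, 5↦8, 6↦9, 7↦0, 8↦8, 9↦5, 10↦7]  zeros at y ∈ {3, 7}
Collecting zeros: affine points = {(1, 2), (2, 4), (2, 5), (2, 9), (3, 10), (4, 2), (6, 1), (6, 10), (7, 0), (7, 2), (7, 6), (8, 4), (10, 3), (10, 7)}.
Total count |C(F_11)_aff| = 14.


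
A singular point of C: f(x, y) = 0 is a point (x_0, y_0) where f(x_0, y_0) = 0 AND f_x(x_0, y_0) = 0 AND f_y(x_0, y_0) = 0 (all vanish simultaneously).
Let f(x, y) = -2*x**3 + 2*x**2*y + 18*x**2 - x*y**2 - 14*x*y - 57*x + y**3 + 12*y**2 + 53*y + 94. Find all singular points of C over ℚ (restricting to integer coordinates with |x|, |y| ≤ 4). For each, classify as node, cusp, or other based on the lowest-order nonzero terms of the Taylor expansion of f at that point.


Singular points: {(2, -3)}; classification: cusp.

Compute partial derivatives:
  f_x = -6*x**2 + 4*x*y + 36*x - y**2 - 14*y - 57.
  f_y = 2*x**2 - 2*x*y - 14*x + 3*y**2 + 24*y + 53.
Scan x_0 ∈ {−4, ..., 4}. For each x_0, f_y(x_0, y) is a polynomial in y; find its integer roots y ∈ {−4, ..., 4}, then test f_x and f at those candidates.
  x = -4: f_y(-4, y) = 3*y**2 + 32*y + 141; no integer root y with |y| ≤ 4.
  x = -3: f_y(-3, y) = 3*y**2 + 30*y + 113; no integer root y with |y| ≤ 4.
  x = -2: f_y(-2, y) = 3*y**2 + 28*y + 89; no integer root y with |y| ≤ 4.
  x = -1: f_y(-1, y) = 3*y**2 + 26*y + 69; no integer root y with |y| ≤ 4.
  x = 0: f_y(0, y) = 3*y**2 + 24*y + 53; no integer root y with |y| ≤ 4.
  x = 1: f_y(1, y) = 3*y**2 + 22*y + 41; no integer root y with |y| ≤ 4.
  x = 2: f_y(2, y) = 3*y**2 + 20*y + 33; vanishes at y ∈ {-3}. (2, -3): f_x = 0, f = 0 — SINGULAR.
  x = 3: f_y(3, y) = 3*y**2 + 18*y + 29; no integer root y with |y| ≤ 4.
  x = 4: f_y(4, y) = 3*y**2 + 16*y + 29; no integer root y with |y| ≤ 4.
Only singular point on the grid: (2, -3).
Classify: substitute x = 2 + u, y = -3 + v and expand: f = -2*u**3 + 2*u**2*v - u*v**2 + v**3 + v**2.
No constant or linear terms (consistent with a singular point). Quadratic part: v**2. Cubic part: -2*u**3 + 2*u**2*v - u*v**2 + v**3.
The quadratic part v**2 is a perfect square, so there is a single (double) tangent line v = 0, i.e. y = -3. Restricting the cubic part to that line (v = 0) leaves -2*u**3 ≠ 0, so f is not divisible by v and the branch is v² ≈ 2*u**3 to lowest order — this is a cusp.
Classification: cusp.
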